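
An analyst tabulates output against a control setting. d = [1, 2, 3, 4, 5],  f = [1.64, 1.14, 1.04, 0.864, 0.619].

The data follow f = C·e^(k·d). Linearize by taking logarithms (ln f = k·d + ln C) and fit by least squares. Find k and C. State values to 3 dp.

Taking logs, ln f = k·d + ln C, so regress ln f on d.
Over the data: Σd = 15.0000, Σ(d)² = 55.0000, Σln f = 0.0391, Σd·ln f = -2.1086.
Normal system: [[55.0000, 15.0000]; [15.0000, 5]]·[k, ln C]ᵀ = [-2.1086, 0.0391]ᵀ.
Δ = 55.0000·5 − (15.0000)² = 50.0000; k = (-2.1086·5 − 15.0000·0.0391)/50.0000 = -0.22259, ln C = (55.0000·0.0391 − 15.0000·-2.1086)/50.0000 = 0.67559, so C = exp(0.67559) = 1.96520.

k = -0.223, C = 1.965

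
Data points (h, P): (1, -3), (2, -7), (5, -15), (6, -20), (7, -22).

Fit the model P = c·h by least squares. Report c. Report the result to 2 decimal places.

c = -3.18

Sums needed: Σh·h = 115.
And Σh·P = -366.
So XᵀX·[c]ᵀ = XᵀP: [[115]]·[c]ᵀ = [-366]ᵀ.
Hence c = -366 / 115 ≈ -3.18261.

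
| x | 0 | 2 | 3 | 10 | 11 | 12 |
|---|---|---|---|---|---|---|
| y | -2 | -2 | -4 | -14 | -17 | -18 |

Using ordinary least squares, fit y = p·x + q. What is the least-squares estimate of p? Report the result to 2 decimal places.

Setting ∂/∂p … = 0 gives: 378·p + 38·q = -559;  38·p + 6·q = -57.
Eliminating q: 6·(row 1) − 38·(row 2) gives 824·p = 6·(-559) − 38·(-57) = -1188, so p = -297/206.
Then q = ((-57) − 38·(-297/206))/6 = -38/103.

p = -1.44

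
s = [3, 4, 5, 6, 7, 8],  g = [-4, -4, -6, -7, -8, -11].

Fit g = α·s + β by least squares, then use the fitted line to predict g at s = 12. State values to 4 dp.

ĝ = -15.5810

Entries of XᵀX: Σs·s = 199, Σs = 33, Σ1 = 6.
And Σs·g = -244, Σg = -40.
Normal equations: [[199, 33]; [33, 6]]·[α, β]ᵀ = [-244, -40]ᵀ.
Eliminating β: 6·(row 1) − 33·(row 2) gives 105·α = 6·(-244) − 33·(-40) = -144, so α = -48/35.
Then β = ((-40) − 33·(-48/35))/6 = 92/105.
At s = 12: ĝ = (-48/35)·(12) + (92/105)·(1) = -1636/105.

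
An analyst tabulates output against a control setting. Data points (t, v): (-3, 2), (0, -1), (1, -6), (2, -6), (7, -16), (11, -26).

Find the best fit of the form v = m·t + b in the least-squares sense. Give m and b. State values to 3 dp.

m = -2.023, b = -2.764

Sums needed: Σt·t = 184, Σt = 18, Σ1 = 6.
Moment sums: Σt·v = -422, Σv = -53.
Normal equations: [[184, 18]; [18, 6]]·[m, b]ᵀ = [-422, -53]ᵀ.
Δ = 184·6 − 18² = 780.
m = ((-422)·6 − 18·(-53))/780 = -263/130; b = (184·(-53) − 18·(-422))/780 = -539/195.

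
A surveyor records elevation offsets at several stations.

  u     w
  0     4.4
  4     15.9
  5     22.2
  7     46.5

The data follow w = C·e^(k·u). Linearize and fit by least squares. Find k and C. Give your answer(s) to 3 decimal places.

Linearized form: ln w = k·u + ln C. From the 4 transformed points,
AᵀA = [[90.0000, 16.0000]; [16.0000, 4]], rhs = [53.4419, 11.1875]ᵀ  (here Σu = 16.0000, Σ(u)² = 90.0000, Σln w = 11.1875, Σu·ln w = 53.4419).
Δ = 90.0000·4 − (16.0000)² = 104.0000; k = (53.4419·4 − 16.0000·11.1875)/104.0000 = 0.33431, ln C = (90.0000·11.1875 − 16.0000·53.4419)/104.0000 = 1.45963, so C = exp(1.45963) = 4.30437.

k = 0.334, C = 4.304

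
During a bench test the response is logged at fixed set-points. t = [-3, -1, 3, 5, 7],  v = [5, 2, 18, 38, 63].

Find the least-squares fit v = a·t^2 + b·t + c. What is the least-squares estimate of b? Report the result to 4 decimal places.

With design matrix M, MᵀM = [[3189, 467, 93]; [467, 93, 11]; [93, 11, 5]] and Mᵀv = [4246, 668, 126]ᵀ.
Row-reducing yields a = 1107/1232, b = 347/154, c = 4349/1232.

b = 2.2532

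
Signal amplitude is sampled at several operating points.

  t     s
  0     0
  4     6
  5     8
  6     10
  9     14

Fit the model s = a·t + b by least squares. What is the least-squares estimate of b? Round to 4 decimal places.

Sums needed: Σt·t = 158, Σt = 24, Σ1 = 5.
And Σt·s = 250, Σs = 38.
Δ = 158·5 − 24² = 214.
a = (250·5 − 24·38)/214 = 169/107; b = (158·38 − 24·250)/214 = 2/107.

b = 0.0187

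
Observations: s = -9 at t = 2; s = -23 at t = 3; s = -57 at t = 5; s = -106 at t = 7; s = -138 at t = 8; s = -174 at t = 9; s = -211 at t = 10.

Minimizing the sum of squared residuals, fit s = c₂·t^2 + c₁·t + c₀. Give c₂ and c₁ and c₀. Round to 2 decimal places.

c₂ = -1.91, c₁ = -2.29, c₀ = 2.33

With design matrix X, XᵀX = [[23780, 2744, 332]; [2744, 332, 44]; [332, 44, 7]] and Xᵀs = [-50888, -5894, -718]ᵀ.
Row-reducing yields c₂ = -3745/1963, c₁ = -9007/3926, c₀ = 4580/1963.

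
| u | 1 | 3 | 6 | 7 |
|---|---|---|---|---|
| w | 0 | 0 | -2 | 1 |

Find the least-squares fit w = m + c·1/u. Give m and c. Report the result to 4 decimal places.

m = -0.4367, c = 0.4545

Compute the Gram sums: Σ1 = 4, Σ1/u = 23/14, Σ1/u·1/u = 2045/1764.
And Σw = -1, Σ1/u·w = -4/21.
Normal equations: [[4, 23/14]; [23/14, 2045/1764]]·[m, c]ᵀ = [-1, -4/21]ᵀ.
Determinant 4·(2045/1764) − (23/14)² = 3419/1764.
m = ((-1)·(2045/1764) − (23/14)·(-4/21))/(3419/1764) = -1493/3419; c = (4·(-4/21) − (23/14)·(-1))/(3419/1764) = 1554/3419.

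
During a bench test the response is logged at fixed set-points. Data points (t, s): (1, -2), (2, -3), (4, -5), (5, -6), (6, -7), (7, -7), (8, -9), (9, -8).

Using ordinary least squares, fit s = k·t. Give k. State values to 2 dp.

k = -1.06

From the data, Σt·t = 276.
And Σt·s = -293.
k = (-293)/276 = -1.06159.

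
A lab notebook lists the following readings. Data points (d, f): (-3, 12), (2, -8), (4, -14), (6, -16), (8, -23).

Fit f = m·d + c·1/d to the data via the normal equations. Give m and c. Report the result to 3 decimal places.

m = -2.724, c = -7.331

Entries of MᵀM: Σd·d = 129, Σd·1/d = 5, Σ1/d·1/d = 269/576.
Moment sums: Σd·f = -388, Σ1/d·f = -409/24.
Normal equations: [[129, 5]; [5, 269/576]]·[m, c]ᵀ = [-388, -409/24]ᵀ.
Eliminating c: (269/576)·(row 1) − 5·(row 2) gives (6767/192)·m = (269/576)·(-388) − 5·(-409/24) = -13823/144, so m = -55292/20301.
Then c = ((-409/24) − 5·(-55292/20301))/(269/576) = -49608/6767.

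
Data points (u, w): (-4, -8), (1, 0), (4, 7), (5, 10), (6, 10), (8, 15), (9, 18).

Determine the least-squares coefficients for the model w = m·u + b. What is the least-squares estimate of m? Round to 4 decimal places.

m = 1.9904

Entries of AᵀA: Σu·u = 239, Σu = 29, Σ1 = 7.
Moment sums: Σu·w = 452, Σw = 52.
AᵀA·[m, b]ᵀ = Aᵀw becomes [[239, 29]; [29, 7]]·[m, b]ᵀ = [452, 52]ᵀ.
Eliminating b: 7·(row 1) − 29·(row 2) gives 832·m = 7·452 − 29·52 = 1656, so m = 207/104.
Then b = (52 − 29·(207/104))/7 = -85/104.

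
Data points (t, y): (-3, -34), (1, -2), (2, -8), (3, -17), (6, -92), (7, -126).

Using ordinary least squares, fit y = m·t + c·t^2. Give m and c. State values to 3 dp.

With design matrix A, AᵀA = [[108, 568]; [568, 3876]] and Aᵀy = [-1401, -9979]ᵀ.
det = 108·3876 − 568² = 95984.
m = ((-1401)·3876 − 568·(-9979))/95984 = 59449/23996; c = (108·(-9979) − 568·(-1401))/95984 = -70491/23996.

m = 2.477, c = -2.938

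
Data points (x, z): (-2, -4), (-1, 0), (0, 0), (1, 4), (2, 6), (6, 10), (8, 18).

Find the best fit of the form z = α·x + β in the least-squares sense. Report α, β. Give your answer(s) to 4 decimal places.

α = 1.9512, β = 0.9547

From the data, Σx·x = 110, Σx = 14, Σ1 = 7.
For Aᵀz: Σx·z = 228, Σz = 34.
AᵀA·[α, β]ᵀ = Aᵀz becomes [[110, 14]; [14, 7]]·[α, β]ᵀ = [228, 34]ᵀ.
det = 110·7 − 14² = 574.
α = (228·7 − 14·34)/574 = 80/41; β = (110·34 − 14·228)/574 = 274/287.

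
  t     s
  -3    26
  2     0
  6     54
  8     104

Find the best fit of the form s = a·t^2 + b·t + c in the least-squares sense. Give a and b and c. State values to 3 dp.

Sums needed: Σt^2·t^2 = 5489, Σt^2·t = 709, Σt^2 = 113, Σt·t = 113, Σt = 13, Σ1 = 4.
For Aᵀs: Σt^2·s = 8834, Σt·s = 1078, Σs = 184.
So AᵀA·[a, b, c]ᵀ = Aᵀs: [[5489, 709, 113]; [709, 113, 13]; [113, 13, 4]]·[a, b, c]ᵀ = [8834, 1078, 184]ᵀ.
Solving the 3×3 system (Gaussian elimination) gives a = 31069/15234, b = -46721/15234, c = -4182/2539.

a = 2.039, b = -3.067, c = -1.647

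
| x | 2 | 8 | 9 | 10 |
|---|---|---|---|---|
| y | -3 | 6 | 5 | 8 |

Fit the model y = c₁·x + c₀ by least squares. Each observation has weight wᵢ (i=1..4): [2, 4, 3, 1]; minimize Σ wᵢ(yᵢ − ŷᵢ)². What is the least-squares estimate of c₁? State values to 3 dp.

Entries of AᵀWA: Σwᵢ·x·x = 607, Σwᵢ·x = 73, Σwᵢ·1 = 10.
And Σwᵢ·x·y = 395, Σwᵢ·y = 41.
Normal equations: [[607, 73]; [73, 10]]·[c₁, c₀]ᵀ = [395, 41]ᵀ.
det = 607·10 − 73² = 741.
c₁ = (395·10 − 73·41)/741 = 319/247; c₀ = (607·41 − 73·395)/741 = -1316/247.

c₁ = 1.291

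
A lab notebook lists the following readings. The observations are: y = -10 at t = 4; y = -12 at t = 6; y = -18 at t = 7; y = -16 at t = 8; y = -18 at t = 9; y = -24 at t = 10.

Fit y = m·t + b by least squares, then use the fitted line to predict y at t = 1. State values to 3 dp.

ŷ = -2.943

Setting ∂/∂m … = 0 gives: 346·m + 44·b = -768;  44·m + 6·b = -98.
(Σt·t = 346, Σt = 44, Σ1 = 6, Σt·y = -768, Σy = -98.)
Eliminating b: 6·(row 1) − 44·(row 2) gives 140·m = 6·(-768) − 44·(-98) = -296, so m = -74/35.
Then b = ((-98) − 44·(-74/35))/6 = -29/35.
At t = 1: ŷ = (-74/35)·(1) + (-29/35)·(1) = -103/35.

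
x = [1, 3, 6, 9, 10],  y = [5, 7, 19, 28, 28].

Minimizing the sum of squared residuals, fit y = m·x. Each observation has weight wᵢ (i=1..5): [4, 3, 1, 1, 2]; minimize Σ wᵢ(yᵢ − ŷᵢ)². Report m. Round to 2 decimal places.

Entries of AᵀWA: Σwᵢ·x·x = 348.
And Σwᵢ·x·y = 1009.
So AᵀWA·[m]ᵀ = AᵀWy: [[348]]·[m]ᵀ = [1009]ᵀ.
m = 1009/348 = 2.89943.

m = 2.90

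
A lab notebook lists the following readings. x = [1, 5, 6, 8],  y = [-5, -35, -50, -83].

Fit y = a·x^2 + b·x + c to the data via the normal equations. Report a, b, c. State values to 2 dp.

a = -1.16, b = -0.69, c = -3.08

Compute the Gram sums: Σx^2·x^2 = 6018, Σx^2·x = 854, Σx^2 = 126, Σx·x = 126, Σx = 20, Σ1 = 4.
Moment sums: Σx^2·y = -7992, Σx·y = -1144, Σy = -173.
Inverting the 3×3 Gram matrix, [a, b, c]ᵀ = [-3609/3098, -2151/3098, -4775/1549]ᵀ.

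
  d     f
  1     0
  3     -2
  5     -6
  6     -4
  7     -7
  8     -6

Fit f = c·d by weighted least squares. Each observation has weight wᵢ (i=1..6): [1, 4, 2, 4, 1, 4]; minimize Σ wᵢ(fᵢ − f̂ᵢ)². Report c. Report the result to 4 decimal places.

c = -0.7854

From the data, Σwᵢ·d·d = 536.
Right-hand side: Σwᵢ·d·f = -421.
AᵀWA·[c]ᵀ = AᵀWf becomes [[536]]·[c]ᵀ = [-421]ᵀ.
c = (-421)/536 = -0.785448.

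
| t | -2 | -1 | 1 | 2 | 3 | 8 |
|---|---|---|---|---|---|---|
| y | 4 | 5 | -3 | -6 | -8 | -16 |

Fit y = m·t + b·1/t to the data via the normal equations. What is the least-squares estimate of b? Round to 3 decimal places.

b = -2.122

AᵀA·[m, b]ᵀ = Aᵀy reads: 83·m + 6·b = -180;  6·m + (1513/576)·b = -53/3.
Δ = 83·(1513/576) − 6² = 104843/576.
m = ((-180)·(1513/576) − 6·(-53/3))/(104843/576) = -211284/104843; b = (83·(-53/3) − 6·(-180))/(104843/576) = -222528/104843.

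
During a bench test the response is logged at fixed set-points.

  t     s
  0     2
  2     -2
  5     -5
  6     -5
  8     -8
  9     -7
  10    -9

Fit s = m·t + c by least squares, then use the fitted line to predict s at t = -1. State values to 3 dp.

From the data, Σt·t = 310, Σt = 40, Σ1 = 7.
Moment sums: Σt·s = -276, Σs = -34.
Normal equations: [[310, 40]; [40, 7]]·[m, c]ᵀ = [-276, -34]ᵀ.
Determinant 310·7 − 40² = 570.
m = ((-276)·7 − 40·(-34))/570 = -286/285; c = (310·(-34) − 40·(-276))/570 = 50/57.
At t = -1: ŝ = (-286/285)·(-1) + (50/57)·(1) = 536/285.

ŝ = 1.881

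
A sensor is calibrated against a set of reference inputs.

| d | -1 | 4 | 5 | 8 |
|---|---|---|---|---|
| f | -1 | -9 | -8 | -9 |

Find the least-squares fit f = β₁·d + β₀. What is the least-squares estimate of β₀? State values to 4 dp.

Entries of AᵀA: Σd·d = 106, Σd = 16, Σ1 = 4.
And Σd·f = -147, Σf = -27.
Δ = 106·4 − 16² = 168.
β₁ = ((-147)·4 − 16·(-27))/168 = -13/14; β₀ = (106·(-27) − 16·(-147))/168 = -85/28.

β₀ = -3.0357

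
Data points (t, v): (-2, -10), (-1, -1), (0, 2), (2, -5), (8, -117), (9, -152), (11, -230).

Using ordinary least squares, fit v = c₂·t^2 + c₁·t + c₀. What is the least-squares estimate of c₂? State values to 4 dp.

c₂ = -2.0347

XᵀX·[c₂, c₁, c₀]ᵀ = Xᵀv reads: 25331·c₂ + 2571·c₁ + 275·c₀ = -47691;  2571·c₂ + 275·c₁ + 27·c₀ = -4823;  275·c₂ + 27·c₁ + 7·c₀ = -513.
(Σt^2·t^2 = 25331, Σt^2·t = 2571, Σt^2 = 275, Σt·t = 275, Σt = 27, Σ1 = 7, Σt^2·v = -47691, Σt·v = -4823, Σv = -513.)
Row-reducing yields c₂ = -179061/88004, c₁ = 117787/88004, c₀ = 65391/44002.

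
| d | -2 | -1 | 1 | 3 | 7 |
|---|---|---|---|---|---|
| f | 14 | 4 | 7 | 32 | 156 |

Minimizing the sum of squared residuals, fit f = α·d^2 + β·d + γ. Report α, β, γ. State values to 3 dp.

Forming AᵀA = [[2500, 362, 64]; [362, 64, 8]; [64, 8, 5]] and Aᵀf = [7999, 1163, 213]ᵀ gives AᵀA·[α, β, γ]ᵀ = Aᵀf.
Row-reducing yields α = 47095/15554, β = 999/1414, γ = 21101/7777.

α = 3.028, β = 0.707, γ = 2.713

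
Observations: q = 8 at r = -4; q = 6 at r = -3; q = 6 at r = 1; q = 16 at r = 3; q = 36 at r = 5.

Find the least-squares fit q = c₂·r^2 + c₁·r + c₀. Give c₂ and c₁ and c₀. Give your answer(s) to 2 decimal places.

The normal system XᵀX·[c₂, c₁, c₀]ᵀ = Xᵀq is [[1044, 62, 60]; [62, 60, 2]; [60, 2, 5]]·[c₂, c₁, c₀]ᵀ = [1232, 184, 72]ᵀ.
Solving the 3×3 system (Gaussian elimination) gives c₂ = 19860/22171, c₁ = 45376/22171, c₀ = 62792/22171.

c₂ = 0.90, c₁ = 2.05, c₀ = 2.83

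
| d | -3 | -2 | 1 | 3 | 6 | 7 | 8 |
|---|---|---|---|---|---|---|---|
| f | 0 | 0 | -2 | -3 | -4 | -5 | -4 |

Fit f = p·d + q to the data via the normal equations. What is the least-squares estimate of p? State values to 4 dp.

MᵀM·[p, q]ᵀ = Mᵀf reads: 172·p + 20·q = -102;  20·p + 7·q = -18.
Determinant 172·7 − 20² = 804.
p = ((-102)·7 − 20·(-18))/804 = -59/134; q = (172·(-18) − 20·(-102))/804 = -88/67.

p = -0.4403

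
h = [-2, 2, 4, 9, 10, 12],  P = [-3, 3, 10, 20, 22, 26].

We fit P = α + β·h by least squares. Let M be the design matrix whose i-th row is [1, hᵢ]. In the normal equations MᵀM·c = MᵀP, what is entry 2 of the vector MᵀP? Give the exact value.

764

Entry 2 ↔ basis h, so (MᵀP)_{2} = Σᵢ (h)·Pᵢ = (-2)·(-3) + (2)·(3) + (4)·(10) + (9)·(20) + (10)·(22) + (12)·(26) = 764.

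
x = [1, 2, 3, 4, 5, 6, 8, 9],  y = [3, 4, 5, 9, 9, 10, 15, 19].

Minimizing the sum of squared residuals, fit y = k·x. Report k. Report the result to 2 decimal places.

Entries of AᵀA: Σx·x = 236.
Right-hand side: Σx·y = 458.
So AᵀA·[k]ᵀ = Aᵀy: [[236]]·[k]ᵀ = [458]ᵀ.
Hence k = 458 / 236 ≈ 1.94068.

k = 1.94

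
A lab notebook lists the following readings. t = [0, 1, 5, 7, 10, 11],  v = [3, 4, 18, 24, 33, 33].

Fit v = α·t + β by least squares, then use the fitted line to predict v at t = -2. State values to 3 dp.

v̂ = -3.339

The normal system AᵀA·[α, β]ᵀ = Aᵀv is [[296, 34]; [34, 6]]·[α, β]ᵀ = [955, 115]ᵀ.
Eliminating β: 6·(row 1) − 34·(row 2) gives 620·α = 6·955 − 34·115 = 1820, so α = 91/31.
Then β = (115 − 34·(91/31))/6 = 157/62.
At t = -2: v̂ = (91/31)·(-2) + (157/62)·(1) = -207/62.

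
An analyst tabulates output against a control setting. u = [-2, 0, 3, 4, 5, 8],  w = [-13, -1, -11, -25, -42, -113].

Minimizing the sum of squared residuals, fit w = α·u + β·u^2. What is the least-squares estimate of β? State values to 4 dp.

From the data, Σu·u = 118, Σu·u^2 = 720, Σu^2·u^2 = 5074.
And Σu·w = -1221, Σu^2·w = -8833.
So MᵀM·[α, β]ᵀ = Mᵀw: [[118, 720]; [720, 5074]]·[α, β]ᵀ = [-1221, -8833]ᵀ.
Eliminating β: 5074·(row 1) − 720·(row 2) gives 80332·α = 5074·(-1221) − 720·(-8833) = 164406, so α = 82203/40166.
Then β = ((-8833) − 720·(82203/40166))/5074 = -81587/40166.

β = -2.0312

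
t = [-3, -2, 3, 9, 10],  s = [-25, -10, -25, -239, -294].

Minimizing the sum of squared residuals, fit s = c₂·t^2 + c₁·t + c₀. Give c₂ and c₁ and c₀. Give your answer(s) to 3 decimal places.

c₂ = -2.956, c₁ = -0.051, c₀ = 1.601

From the data, Σt^2·t^2 = 16739, Σt^2·t = 1721, Σt^2 = 203, Σt·t = 203, Σt = 17, Σ1 = 5.
For Mᵀs: Σt^2·s = -49249, Σt·s = -5071, Σs = -593.
Normal equations: [[16739, 1721, 203]; [1721, 203, 17]; [203, 17, 5]]·[c₂, c₁, c₀]ᵀ = [-49249, -5071, -593]ᵀ.
Solving the 3×3 system (Gaussian elimination) gives c₂ = -11719/3964, c₁ = -605/11892, c₀ = 4760/2973.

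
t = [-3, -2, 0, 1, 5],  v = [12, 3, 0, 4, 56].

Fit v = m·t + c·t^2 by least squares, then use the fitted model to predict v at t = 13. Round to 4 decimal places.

Sums needed: Σt·t = 39, Σt·t^2 = 91, Σt^2·t^2 = 723.
Moment sums: Σt·v = 242, Σt^2·v = 1524.
So XᵀX·[m, c]ᵀ = Xᵀv: [[39, 91]; [91, 723]]·[m, c]ᵀ = [242, 1524]ᵀ.
Determinant 39·723 − 91² = 19916.
m = (242·723 − 91·1524)/19916 = 18141/9958; c = (39·1524 − 91·242)/19916 = 1439/766.
At t = 13: v̂ = (18141/9958)·(13) + (1439/766)·(169) = 130666/383.

v̂ = 341.1645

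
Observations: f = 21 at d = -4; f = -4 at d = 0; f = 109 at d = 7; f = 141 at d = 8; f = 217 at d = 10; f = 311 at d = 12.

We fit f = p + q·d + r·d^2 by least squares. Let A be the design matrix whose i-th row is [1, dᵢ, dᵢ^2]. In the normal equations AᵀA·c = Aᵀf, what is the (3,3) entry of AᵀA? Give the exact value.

37489

Row 3 ↔ basis d^2, column 3 ↔ basis d^2, so (AᵀA)_{3,3} = Σᵢ (d^2)·(d^2) = (16)·(16) + (0)·(0) + (49)·(49) + (64)·(64) + (100)·(100) + (144)·(144) = 37489.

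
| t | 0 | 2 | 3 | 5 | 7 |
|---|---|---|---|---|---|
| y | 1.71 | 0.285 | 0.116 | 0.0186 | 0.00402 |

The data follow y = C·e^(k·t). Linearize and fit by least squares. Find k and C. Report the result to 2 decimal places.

k = -0.87, C = 1.63

With ln yᵢ as the transformed response and tᵢ as the regressor:
Σt = 17.0000, Σ(t)² = 87.0000, Σln y = -12.3740, Σt·ln y = -67.5113.
Equations: 87.0000·k + 17.0000·ln C = -67.5113;  17.0000·k + 5·ln C = -12.3740.
Slope k = (n·Σt·ln y − Σt·Σln y)/(n·Σ(t)² − (Σt)²) = (5·-67.5113 − 17.0000·-12.3740)/146.0000 = -0.87122; ln C = (Σln y − k·Σt)/n = 0.48736, so C = exp(0.48736) = 1.62800.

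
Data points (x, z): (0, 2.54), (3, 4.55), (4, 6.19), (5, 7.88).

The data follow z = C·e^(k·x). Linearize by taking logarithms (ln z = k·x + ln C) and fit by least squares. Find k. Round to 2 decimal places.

Taking logs, ln z = k·x + ln C, so regress ln z on x.
Σx = 12.0000, Σ(x)² = 50.0000, Σln z = 6.3346, Σx·ln z = 22.1588.
Normal system: [[50.0000, 12.0000]; [12.0000, 4]]·[k, ln C]ᵀ = [22.1588, 6.3346]ᵀ.
Slope k = (n·Σx·ln z − Σx·Σln z)/(n·Σ(x)² − (Σx)²) = (4·22.1588 − 12.0000·6.3346)/56.0000 = 0.22536; ln C = (Σln z − k·Σx)/n = 0.90755.

k = 0.23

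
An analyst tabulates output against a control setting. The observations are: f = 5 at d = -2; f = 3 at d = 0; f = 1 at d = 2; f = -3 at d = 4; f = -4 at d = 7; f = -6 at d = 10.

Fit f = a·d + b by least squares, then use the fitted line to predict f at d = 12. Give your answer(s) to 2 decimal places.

The normal system XᵀX·[a, b]ᵀ = Xᵀf is [[173, 21]; [21, 6]]·[a, b]ᵀ = [-108, -4]ᵀ.
Eliminating b: 6·(row 1) − 21·(row 2) gives 597·a = 6·(-108) − 21·(-4) = -564, so a = -188/199.
Then b = ((-4) − 21·(-188/199))/6 = 1576/597.
At d = 12: f̂ = (-188/199)·(12) + (1576/597)·(1) = -5192/597.

f̂ = -8.70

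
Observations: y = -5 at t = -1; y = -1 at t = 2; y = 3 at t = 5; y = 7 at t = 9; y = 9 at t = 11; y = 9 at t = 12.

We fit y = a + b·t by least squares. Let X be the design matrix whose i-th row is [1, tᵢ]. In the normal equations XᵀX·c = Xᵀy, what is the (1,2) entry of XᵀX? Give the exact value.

38

Row 1 ↔ basis 1, column 2 ↔ basis t, so (XᵀX)_{1,2} = Σᵢ t = (1)·(-1) + (1)·(2) + (1)·(5) + (1)·(9) + (1)·(11) + (1)·(12) = 38.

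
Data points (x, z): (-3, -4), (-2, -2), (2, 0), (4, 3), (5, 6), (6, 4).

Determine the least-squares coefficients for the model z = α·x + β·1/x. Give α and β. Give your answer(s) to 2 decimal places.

Setting ∂/∂α … = 0 gives: 94·α + 6·β = 82;  6·α + (2669/3600)·β = 99/20.
(Σx·x = 94, Σx·1/x = 6, Σ1/x·1/x = 2669/3600, Σx·z = 82, Σ1/x·z = 99/20.)
Determinant 94·(2669/3600) − 6² = 60643/1800.
α = (82·(2669/3600) − 6·(99/20))/(60643/1800) = 55969/60643; β = (94·(99/20) − 6·82)/(60643/1800) = -48060/60643.

α = 0.92, β = -0.79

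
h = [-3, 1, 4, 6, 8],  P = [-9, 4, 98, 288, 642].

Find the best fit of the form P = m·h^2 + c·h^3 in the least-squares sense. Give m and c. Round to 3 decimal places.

From the data, Σh^2·h^2 = 5730, Σh^2·h^3 = 41326, Σh^3·h^3 = 313626.
For AᵀP: Σh^2·P = 52947, Σh^3·P = 397431.
AᵀA·[m, c]ᵀ = AᵀP becomes [[5730, 41326]; [41326, 313626]]·[m, c]ᵀ = [52947, 397431]ᵀ.
Δ = 5730·313626 − 41326² = 89238704.
m = (52947·313626 − 41326·397431)/89238704 = 45330579/22309676; c = (5730·397431 − 41326·52947)/89238704 = 22297977/22309676.

m = 2.032, c = 0.999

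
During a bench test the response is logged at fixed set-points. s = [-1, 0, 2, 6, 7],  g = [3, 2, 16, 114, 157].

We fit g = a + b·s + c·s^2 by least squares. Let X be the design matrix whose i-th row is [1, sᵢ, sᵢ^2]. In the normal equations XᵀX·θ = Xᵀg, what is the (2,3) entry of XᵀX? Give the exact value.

Row 2 ↔ basis s, column 3 ↔ basis s^2, so (XᵀX)_{2,3} = Σᵢ (s)·(s^2) = (-1)·(1) + (0)·(0) + (2)·(4) + (6)·(36) + (7)·(49) = 566.

566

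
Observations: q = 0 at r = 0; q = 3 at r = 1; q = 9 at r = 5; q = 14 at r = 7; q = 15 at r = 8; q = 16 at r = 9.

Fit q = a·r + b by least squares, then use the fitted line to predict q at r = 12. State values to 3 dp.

Forming XᵀX = [[220, 30]; [30, 6]] and Xᵀq = [410, 57]ᵀ gives XᵀX·[a, b]ᵀ = Xᵀq.
Determinant 220·6 − 30² = 420.
a = (410·6 − 30·57)/420 = 25/14; b = (220·57 − 30·410)/420 = 4/7.
At r = 12: q̂ = (25/14)·(12) + (4/7)·(1) = 22.

q̂ = 22.000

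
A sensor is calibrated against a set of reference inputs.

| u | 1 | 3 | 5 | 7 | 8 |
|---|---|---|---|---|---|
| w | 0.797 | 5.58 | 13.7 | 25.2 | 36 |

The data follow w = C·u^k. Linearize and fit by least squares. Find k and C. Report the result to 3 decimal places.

With ln wᵢ as the transformed response and ln uᵢ as the regressor:
Sums: Σln u = 6.7334, Σ(ln u)² = 11.9079, Σln w = 10.9200, Σln u·ln w = 19.8321.
Normal system: [[11.9079, 6.7334]; [6.7334, 5]]·[k, ln C]ᵀ = [19.8321, 10.9200]ᵀ.
Slope k = (n·Σln u·ln w − Σln u·Σln w)/(n·Σ(ln u)² − (Σln u)²) = (5·19.8321 − 6.7334·10.9200)/14.2007 = 1.80495; ln C = (Σln w − k·Σln u)/n = -0.24668, so C = exp(-0.24668) = 0.78139.

k = 1.805, C = 0.781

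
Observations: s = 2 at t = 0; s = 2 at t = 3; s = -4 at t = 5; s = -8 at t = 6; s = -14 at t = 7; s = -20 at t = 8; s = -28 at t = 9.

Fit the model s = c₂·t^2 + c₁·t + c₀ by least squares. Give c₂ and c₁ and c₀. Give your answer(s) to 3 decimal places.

c₂ = -0.542, c₁ = 1.547, c₀ = 2.048

Sums needed: Σt^2·t^2 = 15060, Σt^2·t = 1952, Σt^2 = 264, Σt·t = 264, Σt = 38, Σ1 = 7.
For Aᵀs: Σt^2·s = -4604, Σt·s = -572, Σs = -70.
AᵀA·[c₂, c₁, c₀]ᵀ = Aᵀs becomes [[15060, 1952, 264]; [1952, 264, 38]; [264, 38, 7]]·[c₂, c₁, c₀]ᵀ = [-4604, -572, -70]ᵀ.
Inverting the 3×3 Gram matrix, [c₂, c₁, c₀]ᵀ = [-6007/11081, 17140/11081, 3242/1583]ᵀ.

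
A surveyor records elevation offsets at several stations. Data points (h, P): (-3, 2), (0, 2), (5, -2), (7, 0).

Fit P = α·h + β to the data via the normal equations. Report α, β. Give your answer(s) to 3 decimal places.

The normal system XᵀX·[α, β]ᵀ = XᵀP is [[83, 9]; [9, 4]]·[α, β]ᵀ = [-16, 2]ᵀ.
Eliminating β: 4·(row 1) − 9·(row 2) gives 251·α = 4·(-16) − 9·2 = -82, so α = -82/251.
Then β = (2 − 9·(-82/251))/4 = 310/251.

α = -0.327, β = 1.235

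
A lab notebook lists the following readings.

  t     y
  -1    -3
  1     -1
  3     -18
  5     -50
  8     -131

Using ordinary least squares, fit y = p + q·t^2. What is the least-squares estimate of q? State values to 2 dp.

q = -2.05

From the data, Σ1 = 5, Σt^2 = 100, Σt^2·t^2 = 4804.
Moment sums: Σy = -203, Σt^2·y = -9800.
Normal equations: [[5, 100]; [100, 4804]]·[p, q]ᵀ = [-203, -9800]ᵀ.
det = 5·4804 − 100² = 14020.
p = ((-203)·4804 − 100·(-9800))/14020 = 1197/3505; q = (5·(-9800) − 100·(-203))/14020 = -1435/701.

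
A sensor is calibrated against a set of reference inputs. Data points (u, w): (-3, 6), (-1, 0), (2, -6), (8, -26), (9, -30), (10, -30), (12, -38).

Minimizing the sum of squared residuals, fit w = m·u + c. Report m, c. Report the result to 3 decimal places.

Entries of AᵀA: Σu·u = 403, Σu = 37, Σ1 = 7.
And Σu·w = -1264, Σw = -124.
Normal equations: [[403, 37]; [37, 7]]·[m, c]ᵀ = [-1264, -124]ᵀ.
Δ = 403·7 − 37² = 1452.
m = ((-1264)·7 − 37·(-124))/1452 = -355/121; c = (403·(-124) − 37·(-1264))/1452 = -267/121.

m = -2.934, c = -2.207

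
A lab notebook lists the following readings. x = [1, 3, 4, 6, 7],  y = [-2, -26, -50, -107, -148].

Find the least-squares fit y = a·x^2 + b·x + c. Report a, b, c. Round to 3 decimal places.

a = -2.924, b = -0.833, c = 1.818

From the data, Σx^2·x^2 = 4035, Σx^2·x = 651, Σx^2 = 111, Σx·x = 111, Σx = 21, Σ1 = 5.
Right-hand side: Σx^2·y = -12140, Σx·y = -1958, Σy = -333.
So AᵀA·[a, b, c]ᵀ = Aᵀy: [[4035, 651, 111]; [651, 111, 21]; [111, 21, 5]]·[a, b, c]ᵀ = [-12140, -1958, -333]ᵀ.
Row-reducing yields a = -193/66, b = -5/6, c = 20/11.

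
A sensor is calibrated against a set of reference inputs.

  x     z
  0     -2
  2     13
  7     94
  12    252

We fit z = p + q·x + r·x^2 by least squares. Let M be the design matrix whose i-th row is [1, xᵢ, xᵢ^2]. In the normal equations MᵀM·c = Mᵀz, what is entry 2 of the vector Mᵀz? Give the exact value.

3708

Entry 2 ↔ basis x, so (Mᵀz)_{2} = Σᵢ (x)·zᵢ = (0)·(-2) + (2)·(13) + (7)·(94) + (12)·(252) = 3708.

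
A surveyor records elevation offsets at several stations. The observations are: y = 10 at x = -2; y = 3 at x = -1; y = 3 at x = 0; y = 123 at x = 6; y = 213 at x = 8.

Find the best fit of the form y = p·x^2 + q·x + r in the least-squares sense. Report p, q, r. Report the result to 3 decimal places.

p = 3.032, q = 2.041, r = 2.235

Sums needed: Σx^2·x^2 = 5409, Σx^2·x = 719, Σx^2 = 105, Σx·x = 105, Σx = 11, Σ1 = 5.
And Σx^2·y = 18103, Σx·y = 2419, Σy = 352.
Inverting the 3×3 Gram matrix, [p, q, r]ᵀ = [78605/25924, 52913/25924, 14484/6481]ᵀ.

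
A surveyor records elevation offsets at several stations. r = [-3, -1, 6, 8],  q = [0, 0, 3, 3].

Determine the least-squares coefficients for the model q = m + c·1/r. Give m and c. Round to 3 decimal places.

m = 2.219, c = 2.760

Setting ∂/∂m … = 0 gives: 4·m + (-25/24)·c = 6;  (-25/24)·m + (665/576)·c = 7/8.
(Σ1 = 4, Σ1/r = -25/24, Σ1/r·1/r = 665/576, Σq = 6, Σ1/r·q = 7/8.)
Eliminating c: (665/576)·(row 1) − (-25/24)·(row 2) gives (2035/576)·m = (665/576)·6 − (-25/24)·(7/8) = 1505/192, so m = 903/407.
Then c = ((7/8) − (-25/24)·(903/407))/(665/576) = 5616/2035.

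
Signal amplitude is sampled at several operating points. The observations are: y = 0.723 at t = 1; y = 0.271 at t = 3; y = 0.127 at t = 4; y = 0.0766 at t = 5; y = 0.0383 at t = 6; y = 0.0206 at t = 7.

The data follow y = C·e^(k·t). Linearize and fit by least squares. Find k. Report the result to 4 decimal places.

With ln yᵢ as the transformed response and tᵢ as the regressor:
Σt = 26.0000, Σ(t)² = 136.0000, Σln y = -13.4075, Σt·ln y = -72.0924.
Equations: 136.0000·k + 26.0000·ln C = -72.0924;  26.0000·k + 6·ln C = -13.4075.
Solving (det = 140.0000): k = -0.59971, ln C = 0.36418.

k = -0.5997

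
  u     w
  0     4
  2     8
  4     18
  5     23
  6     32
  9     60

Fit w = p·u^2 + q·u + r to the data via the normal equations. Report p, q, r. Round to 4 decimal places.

With design matrix A, AᵀA = [[8754, 1142, 162]; [1142, 162, 26]; [162, 26, 6]] and Aᵀw = [6907, 935, 145]ᵀ.
Row-reducing yields p = 792/1405, q = 334/281, r = 10667/2810.

p = 0.5637, q = 1.1886, r = 3.7961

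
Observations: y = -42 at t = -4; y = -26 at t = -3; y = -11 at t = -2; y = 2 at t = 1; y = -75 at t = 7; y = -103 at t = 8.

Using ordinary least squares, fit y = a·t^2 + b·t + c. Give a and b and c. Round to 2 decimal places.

a = -2.00, b = 2.95, c = 1.66

From the data, Σt^2·t^2 = 6851, Σt^2·t = 757, Σt^2 = 143, Σt·t = 143, Σt = 7, Σ1 = 6.
Moment sums: Σt^2·y = -11215, Σt·y = -1079, Σy = -255.
So XᵀX·[a, b, c]ᵀ = Xᵀy: [[6851, 757, 143]; [757, 143, 7]; [143, 7, 6]]·[a, b, c]ᵀ = [-11215, -1079, -255]ᵀ.
Inverting the 3×3 Gram matrix, [a, b, c]ᵀ = [-231491/115912, 341407/115912, 96317/57956]ᵀ.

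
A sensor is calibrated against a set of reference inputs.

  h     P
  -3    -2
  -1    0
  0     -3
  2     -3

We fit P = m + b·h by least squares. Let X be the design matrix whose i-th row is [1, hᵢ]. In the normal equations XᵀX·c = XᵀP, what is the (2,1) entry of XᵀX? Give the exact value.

-2

Row 2 ↔ basis h, column 1 ↔ basis 1, so (XᵀX)_{2,1} = Σᵢ h = (-3)·(1) + (-1)·(1) + (0)·(1) + (2)·(1) = -2.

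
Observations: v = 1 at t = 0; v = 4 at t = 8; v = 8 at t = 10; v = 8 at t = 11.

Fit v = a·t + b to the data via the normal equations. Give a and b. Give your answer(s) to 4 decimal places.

Normal-equation sums: Σt·t = 285, Σt = 29, Σ1 = 4.
Right-hand side: Σt·v = 200, Σv = 21.
Δ = 285·4 − 29² = 299.
a = (200·4 − 29·21)/299 = 191/299; b = (285·21 − 29·200)/299 = 185/299.

a = 0.6388, b = 0.6187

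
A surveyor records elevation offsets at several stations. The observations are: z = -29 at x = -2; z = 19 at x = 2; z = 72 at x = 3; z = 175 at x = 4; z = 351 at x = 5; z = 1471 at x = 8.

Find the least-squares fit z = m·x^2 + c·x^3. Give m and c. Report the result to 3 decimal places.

With design matrix M, MᵀM = [[5090, 37160]; [37160, 282722]] and Mᵀz = [106327, 810555]ᵀ.
Eliminating c: 282722·(row 1) − 37160·(row 2) gives 58189380·m = 282722·106327 − 37160·810555 = -59241706, so m = -29620853/29094690.
Then c = (810555 − 37160·(-29620853/29094690))/282722 = 17461363/5818938.

m = -1.018, c = 3.001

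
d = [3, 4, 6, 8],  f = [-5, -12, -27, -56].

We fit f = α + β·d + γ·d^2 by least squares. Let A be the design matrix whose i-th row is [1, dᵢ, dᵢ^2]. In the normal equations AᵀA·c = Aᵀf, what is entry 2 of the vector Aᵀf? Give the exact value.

Entry 2 ↔ basis d, so (Aᵀf)_{2} = Σᵢ (d)·fᵢ = (3)·(-5) + (4)·(-12) + (6)·(-27) + (8)·(-56) = -673.

-673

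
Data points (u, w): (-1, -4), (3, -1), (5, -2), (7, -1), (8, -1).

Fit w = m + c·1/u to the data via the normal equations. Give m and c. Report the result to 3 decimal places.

m = -1.711, c = 2.240

Sums needed: Σ1 = 5, Σ1/u = -167/840, Σ1/u·1/u = 837649/705600.
For Mᵀw: Σw = -9, Σ1/u·w = 2519/840.
MᵀM·[m, c]ᵀ = Mᵀw becomes [[5, -167/840]; [-167/840, 837649/705600]]·[m, c]ᵀ = [-9, 2519/840]ᵀ.
Determinant 5·(837649/705600) − (-167/840)² = 1040089/176400.
m = ((-9)·(837649/705600) − (-167/840)·(2519/840))/(1040089/176400) = -1779542/1040089; c = (5·(2519/840) − (-167/840)·(-9))/(1040089/176400) = 2329320/1040089.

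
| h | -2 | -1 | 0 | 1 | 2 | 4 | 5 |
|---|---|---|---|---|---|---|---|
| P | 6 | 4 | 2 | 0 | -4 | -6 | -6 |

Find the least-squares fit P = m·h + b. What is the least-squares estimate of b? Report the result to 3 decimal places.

b = 1.804

The normal system AᵀA·[m, b]ᵀ = AᵀP is [[51, 9]; [9, 7]]·[m, b]ᵀ = [-78, -4]ᵀ.
Eliminating b: 7·(row 1) − 9·(row 2) gives 276·m = 7·(-78) − 9·(-4) = -510, so m = -85/46.
Then b = ((-4) − 9·(-85/46))/7 = 83/46.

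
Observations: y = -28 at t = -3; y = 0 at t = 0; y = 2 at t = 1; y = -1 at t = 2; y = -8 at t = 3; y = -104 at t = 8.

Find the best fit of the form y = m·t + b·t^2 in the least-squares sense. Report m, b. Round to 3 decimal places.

Entries of XᵀX: Σt·t = 87, Σt·t^2 = 521, Σt^2·t^2 = 4275.
Moment sums: Σt·y = -772, Σt^2·y = -6982.
Eliminating b: 4275·(row 1) − 521·(row 2) gives 100484·m = 4275·(-772) − 521·(-6982) = 337322, so m = 168661/50242.
Then b = ((-6982) − 521·(168661/50242))/4275 = -102611/50242.

m = 3.357, b = -2.042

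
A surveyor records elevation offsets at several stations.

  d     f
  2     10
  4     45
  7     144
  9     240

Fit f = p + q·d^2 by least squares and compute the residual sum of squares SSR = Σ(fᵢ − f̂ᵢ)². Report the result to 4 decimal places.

Forming XᵀX = [[4, 150]; [150, 9234]] and Xᵀf = [439, 27256]ᵀ gives XᵀX·[p, q]ᵀ = Xᵀf.
Eliminating q: 9234·(row 1) − 150·(row 2) gives 14436·p = 9234·439 − 150·27256 = -34674, so p = -5779/2406.
Then q = (27256 − 150·(-5779/2406))/9234 = 21587/7218.
Residuals: 3169/7218, -3245/7218, -517/3609, 185/1203; SSR = 3169/7218.

SSR = 0.4390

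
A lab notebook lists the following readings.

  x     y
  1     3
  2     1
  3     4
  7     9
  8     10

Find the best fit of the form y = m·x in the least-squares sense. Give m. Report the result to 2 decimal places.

m = 1.26

Sums needed: Σx·x = 127.
For Mᵀy: Σx·y = 160.
Normal equations: [[127]]·[m]ᵀ = [160]ᵀ.
m = 160/127 = 1.25984.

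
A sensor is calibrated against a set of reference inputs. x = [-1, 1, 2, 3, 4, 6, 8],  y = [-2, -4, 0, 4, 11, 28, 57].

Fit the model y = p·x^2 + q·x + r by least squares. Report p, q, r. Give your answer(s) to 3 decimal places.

p = 1.008, q = -0.552, r = -3.621

With design matrix A, AᵀA = [[5747, 827, 131]; [827, 131, 23]; [131, 23, 7]] and Aᵀy = [4862, 678, 94]ᵀ.
Inverting the 3×3 Gram matrix, [p, q, r]ᵀ = [11198/11109, -6134/11109, -13410/3703]ᵀ.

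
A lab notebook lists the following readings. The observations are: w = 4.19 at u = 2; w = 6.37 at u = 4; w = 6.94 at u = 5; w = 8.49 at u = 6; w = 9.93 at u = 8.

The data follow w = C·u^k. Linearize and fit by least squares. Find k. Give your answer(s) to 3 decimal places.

Linearized form: ln w = k·ln u + ln C. From the 5 transformed points,
Σln u = 7.5601, Σ(ln u)² = 12.5270, Σln w = 9.6561, Σln u·ln w = 15.2838.
Equations: 12.5270·k + 7.5601·ln C = 15.2838;  7.5601·k + 5·ln C = 9.6561.
Slope k = (n·Σln u·ln w − Σln u·Σln w)/(n·Σ(ln u)² − (Σln u)²) = (5·15.2838 − 7.5601·9.6561)/5.4804 = 0.62373; ln C = (Σln w − k·Σln u)/n = 0.98812.

k = 0.624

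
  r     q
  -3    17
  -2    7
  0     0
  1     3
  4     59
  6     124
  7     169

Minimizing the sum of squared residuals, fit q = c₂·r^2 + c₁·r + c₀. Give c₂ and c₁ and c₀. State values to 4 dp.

Compute the Gram sums: Σr^2·r^2 = 4051, Σr^2·r = 589, Σr^2 = 115, Σr·r = 115, Σr = 13, Σ1 = 7.
Right-hand side: Σr^2·q = 13873, Σr·q = 2101, Σq = 379.
Solving the 3×3 system (Gaussian elimination) gives c₂ = 16549/5392, c₁ = 14533/5392, c₀ = -433/337.

c₂ = 3.0692, c₁ = 2.6953, c₀ = -1.2849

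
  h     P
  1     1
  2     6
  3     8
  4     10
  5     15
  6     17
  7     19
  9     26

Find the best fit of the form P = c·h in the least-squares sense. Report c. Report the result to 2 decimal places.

c = 2.81

The normal equations are: 221·c = 621.
(Σh·h = 221, Σh·P = 621.)
Hence c = 621 / 221 ≈ 2.80995.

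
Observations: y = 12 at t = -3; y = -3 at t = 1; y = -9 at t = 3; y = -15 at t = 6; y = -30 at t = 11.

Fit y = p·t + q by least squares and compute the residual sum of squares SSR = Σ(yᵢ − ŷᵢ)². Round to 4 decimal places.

SSR = 9.9712

Setting ∂/∂p … = 0 gives: 176·p + 18·q = -486;  18·p + 5·q = -45.
(Σt·t = 176, Σt = 18, Σ1 = 5, Σt·y = -486, Σy = -45.)
Determinant 176·5 − 18² = 556.
p = ((-486)·5 − 18·(-45))/556 = -405/139; q = (176·(-45) − 18·(-486))/556 = 207/139.
Residuals: 246/139, -219/139, -243/139, 138/139, 78/139; SSR = 1386/139.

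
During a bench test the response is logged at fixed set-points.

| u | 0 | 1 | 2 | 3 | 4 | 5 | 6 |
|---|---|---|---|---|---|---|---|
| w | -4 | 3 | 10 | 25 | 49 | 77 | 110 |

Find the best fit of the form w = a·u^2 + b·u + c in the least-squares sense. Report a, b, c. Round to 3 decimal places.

a = 3.012, b = 0.821, c = -3.048

Sums needed: Σu^2·u^2 = 2275, Σu^2·u = 441, Σu^2 = 91, Σu·u = 91, Σu = 21, Σ1 = 7.
For Mᵀw: Σu^2·w = 6937, Σu·w = 1339, Σw = 270.
MᵀM·[a, b, c]ᵀ = Mᵀw becomes [[2275, 441, 91]; [441, 91, 21]; [91, 21, 7]]·[a, b, c]ᵀ = [6937, 1339, 270]ᵀ.
Inverting the 3×3 Gram matrix, [a, b, c]ᵀ = [253/84, 23/28, -64/21]ᵀ.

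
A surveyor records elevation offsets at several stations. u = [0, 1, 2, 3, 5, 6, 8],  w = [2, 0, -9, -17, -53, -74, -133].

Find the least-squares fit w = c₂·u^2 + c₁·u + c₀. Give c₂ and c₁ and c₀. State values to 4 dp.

c₂ = -2.0184, c₁ = -0.7110, c₀ = 2.0476

The normal equations are: 6115·c₂ + 889·c₁ + 139·c₀ = -12690;  889·c₂ + 139·c₁ + 25·c₀ = -1842;  139·c₂ + 25·c₁ + 7·c₀ = -284.
(Σu^2·u^2 = 6115, Σu^2·u = 889, Σu^2 = 139, Σu·u = 139, Σu = 25, Σ1 = 7, Σu^2·w = -12690, Σu·w = -1842, Σw = -284.)
Row-reducing yields c₂ = -1865/924, c₁ = -219/308, c₀ = 43/21.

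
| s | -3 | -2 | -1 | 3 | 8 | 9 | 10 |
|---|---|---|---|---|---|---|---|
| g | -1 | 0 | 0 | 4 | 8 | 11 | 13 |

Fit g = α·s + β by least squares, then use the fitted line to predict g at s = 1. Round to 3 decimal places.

The normal system MᵀM·[α, β]ᵀ = Mᵀg is [[268, 24]; [24, 7]]·[α, β]ᵀ = [308, 35]ᵀ.
det = 268·7 − 24² = 1300.
α = (308·7 − 24·35)/1300 = 329/325; β = (268·35 − 24·308)/1300 = 497/325.
At s = 1: ĝ = (329/325)·(1) + (497/325)·(1) = 826/325.

ĝ = 2.542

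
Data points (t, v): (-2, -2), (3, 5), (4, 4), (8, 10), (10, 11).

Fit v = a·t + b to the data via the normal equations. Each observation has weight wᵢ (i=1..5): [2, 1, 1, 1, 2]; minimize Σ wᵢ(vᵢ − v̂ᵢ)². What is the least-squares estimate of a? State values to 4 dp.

a = 1.0966

From the data, Σwᵢ·t·t = 297, Σwᵢ·t = 31, Σwᵢ·1 = 7.
Right-hand side: Σwᵢ·t·v = 339, Σwᵢ·v = 37.
AᵀWA·[a, b]ᵀ = AᵀWv becomes [[297, 31]; [31, 7]]·[a, b]ᵀ = [339, 37]ᵀ.
Determinant 297·7 − 31² = 1118.
a = (339·7 − 31·37)/1118 = 613/559; b = (297·37 − 31·339)/1118 = 240/559.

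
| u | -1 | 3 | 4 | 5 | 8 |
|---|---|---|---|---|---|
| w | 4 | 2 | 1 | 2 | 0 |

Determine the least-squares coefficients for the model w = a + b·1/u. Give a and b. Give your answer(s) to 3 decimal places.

a = 1.762, b = -2.052

Normal-equation sums: Σ1 = 5, Σ1/u = -11/120, Σ1/u·1/u = 17701/14400.
Right-hand side: Σw = 9, Σ1/u·w = -161/60.
Δ = 5·(17701/14400) − (-11/120)² = 1381/225.
a = (9·(17701/14400) − (-11/120)·(-161/60))/(1381/225) = 155767/88384; b = (5·(-161/60) − (-11/120)·9)/(1381/225) = -22665/11048.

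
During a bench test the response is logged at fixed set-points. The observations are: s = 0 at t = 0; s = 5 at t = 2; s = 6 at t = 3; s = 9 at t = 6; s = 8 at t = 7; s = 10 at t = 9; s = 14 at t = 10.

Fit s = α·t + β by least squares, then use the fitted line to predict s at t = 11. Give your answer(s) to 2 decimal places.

ŝ = 13.81

Normal-equation sums: Σt·t = 279, Σt = 37, Σ1 = 7.
Right-hand side: Σt·s = 368, Σs = 52.
Determinant 279·7 − 37² = 584.
α = (368·7 − 37·52)/584 = 163/146; β = (279·52 − 37·368)/584 = 223/146.
At t = 11: ŝ = (163/146)·(11) + (223/146)·(1) = 1008/73.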